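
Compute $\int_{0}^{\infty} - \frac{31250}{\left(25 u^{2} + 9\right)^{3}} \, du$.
$- \frac{3125 \pi}{648}$

Recall the elementary integral
$$J(a) = \int_{0}^{\infty} - \frac{2}{a^{2} + u^{2}} \, du = - \frac{\pi}{a}.$$

Differentiating under the integral sign with respect to $a$,
$$\frac{dJ}{da} = \int_{0}^{\infty} \frac{4 a}{\left(a^{2} + u^{2}\right)^{2}} \, du = \frac{\pi}{a^{2}},$$
so $\int_{0}^{\infty} - \frac{2}{\left(a^{2} + u^{2}\right)^{2}} \, du = - \frac{\pi}{2 a^{3}}$.

Repeating — each differentiation of $1/(u^2+a^2)^j$ produces $-2ja/(u^2+a^2)^{j+1}$ — and dividing through by $-2ja$ at each step yields, after $2$ differentiations in total,
$$\int_{0}^{\infty} - \frac{2}{\left(a^{2} + u^{2}\right)^{3}} \, du = - \frac{3 \pi}{8 a^{5}}.$$

Setting $a = \frac{3}{5}$:
$$I = - \frac{3125 \pi}{648}.$$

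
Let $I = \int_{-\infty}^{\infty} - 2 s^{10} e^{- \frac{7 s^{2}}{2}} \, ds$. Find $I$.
$- \frac{270 \sqrt{14} \sqrt{\pi}}{16807}$

Start from the elementary integral
$$J(a) = \int_{-\infty}^{\infty} - 2 e^{- a s^{2}} \, ds = - \frac{2 \sqrt{\pi}}{\sqrt{a}}.$$

Differentiating under the integral sign brings down a factor of $(-s^2)$:
$$\frac{dJ}{da} = \int_{-\infty}^{\infty} 2 s^{2} e^{- a s^{2}} \, ds = \frac{\sqrt{\pi}}{a^{\frac{3}{2}}}.$$

Repeating $5$ times in total — each differentiation brings down another $(-s^2)$ — gives
$$\frac{d^{5}J}{da^{5}} = \int_{-\infty}^{\infty} 2 s^{10} e^{- a s^{2}} \, ds = \frac{945 \sqrt{\pi}}{16 a^{\frac{11}{2}}},$$
and the integrand here is $(-1)^{5}$ times the target integrand, so $I = (-1)^{5}\,\frac{d^{5}J}{da^{5}} = - \frac{945 \sqrt{\pi}}{16 a^{\frac{11}{2}}}$.

Setting $a = \frac{7}{2}$:
$$I = - \frac{270 \sqrt{14} \sqrt{\pi}}{16807}.$$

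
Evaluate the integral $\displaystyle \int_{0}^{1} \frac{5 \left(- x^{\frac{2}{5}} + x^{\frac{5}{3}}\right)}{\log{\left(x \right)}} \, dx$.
$- \log{\left(\frac{4084101}{102400000} \right)}$

Consider the one-parameter family: let $I(a) = \int_{0}^{1} \frac{5 \left(x^{\frac{5}{3}} - x^{a}\right)}{\log{\left(x \right)}} \, dx$.

Since $\dfrac{\partial}{\partial a}\,x^{a} = x^{a} \ln x$, the $\ln x$ in the denominator cancels and
$$\frac{dI}{da} = \int_{0}^{1} -5 x^{a} \, dx = -5 \left[\frac{x^{a+1}}{a+1}\right]_0^1 = - \frac{5}{a + 1}.$$

Integrating with respect to $a$ gives $I(a) = - \log{\left(\frac{243 \left(a + 1\right)^{5}}{32768} \right)} + C$.

At $a = \frac{5}{3}$ the integrand is identically $0$, so $I(\frac{5}{3}) = 0$. The closed form gives $0$, hence $C = 0$.

Setting $a = \frac{2}{5}$:
$$I = - \log{\left(\frac{4084101}{102400000} \right)}.$$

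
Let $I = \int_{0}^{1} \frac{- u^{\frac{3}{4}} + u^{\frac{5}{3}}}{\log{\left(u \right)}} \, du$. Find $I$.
$\log{\left(\frac{32}{21} \right)}$

Consider the one-parameter family: let $I(a) = \int_{0}^{1} \frac{- u^{\frac{3}{4}} + u^{a}}{\log{\left(u \right)}} \, du$.

Since $\dfrac{\partial}{\partial a}\,u^{a} = u^{a} \ln u$, the $\ln u$ in the denominator cancels and
$$\frac{dI}{da} = \int_{0}^{1} u^{a} \, du = \left[\frac{u^{a+1}}{a+1}\right]_0^1 = \frac{1}{a + 1}.$$

Integrating with respect to $a$ gives $I(a) = \log{\left(\frac{4 a}{7} + \frac{4}{7} \right)} + C$.

At $a = \frac{3}{4}$ the integrand is identically $0$, so $I(\frac{3}{4}) = 0$. The closed form gives $0$, hence $C = 0$.

Setting $a = \frac{5}{3}$:
$$I = \log{\left(\frac{32}{21} \right)}.$$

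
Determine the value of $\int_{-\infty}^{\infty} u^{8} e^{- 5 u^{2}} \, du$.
$\frac{21 \sqrt{5} \sqrt{\pi}}{10000}$

Consider the simpler parametrised integral
$$J(a) = \int_{-\infty}^{\infty} e^{- a u^{2}} \, du = \frac{\sqrt{\pi}}{\sqrt{a}}.$$

Differentiating under the integral sign brings down a factor of $(-u^2)$:
$$\frac{dJ}{da} = \int_{-\infty}^{\infty} - u^{2} e^{- a u^{2}} \, du = - \frac{\sqrt{\pi}}{2 a^{\frac{3}{2}}}.$$

Repeating $4$ times in total — each differentiation brings down another $(-u^2)$ — gives
$$\frac{d^{4}J}{da^{4}} = \int_{-\infty}^{\infty} u^{8} e^{- a u^{2}} \, du = \frac{105 \sqrt{\pi}}{16 a^{\frac{9}{2}}},$$
and the integrand here is exactly the target integrand, so $I = \frac{105 \sqrt{\pi}}{16 a^{\frac{9}{2}}}$.

Setting $a = 5$:
$$I = \frac{21 \sqrt{5} \sqrt{\pi}}{10000}.$$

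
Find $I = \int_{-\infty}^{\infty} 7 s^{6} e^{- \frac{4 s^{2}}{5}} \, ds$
$\frac{13125 \sqrt{5} \sqrt{\pi}}{1024}$

Start from the elementary integral
$$J(a) = \int_{-\infty}^{\infty} 7 e^{- a s^{2}} \, ds = \frac{7 \sqrt{\pi}}{\sqrt{a}}.$$

Differentiating under the integral sign brings down a factor of $(-s^2)$:
$$\frac{dJ}{da} = \int_{-\infty}^{\infty} - 7 s^{2} e^{- a s^{2}} \, ds = - \frac{7 \sqrt{\pi}}{2 a^{\frac{3}{2}}}.$$

Repeating $3$ times in total — each differentiation brings down another $(-s^2)$ — gives
$$\frac{d^{3}J}{da^{3}} = \int_{-\infty}^{\infty} - 7 s^{6} e^{- a s^{2}} \, ds = - \frac{105 \sqrt{\pi}}{8 a^{\frac{7}{2}}},$$
and the integrand here is $(-1)^{3}$ times the target integrand, so $I = (-1)^{3}\,\frac{d^{3}J}{da^{3}} = \frac{105 \sqrt{\pi}}{8 a^{\frac{7}{2}}}$.

Setting $a = \frac{4}{5}$:
$$I = \frac{13125 \sqrt{5} \sqrt{\pi}}{1024}.$$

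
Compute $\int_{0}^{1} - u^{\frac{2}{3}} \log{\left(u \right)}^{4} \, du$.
$- \frac{5832}{3125}$

Consider the simpler parametrised integral
$$J(a) = \int_{0}^{1} - u^{a} \, du = - \frac{1}{a + 1}.$$

Differentiating under the integral sign brings down a factor of $\ln u$:
$$\frac{dJ}{da} = \int_{0}^{1} - u^{a} \log{\left(u \right)} \, du = \frac{1}{\left(a + 1\right)^{2}}.$$

Repeating $4$ times in total — each differentiation brings down another $\ln u$ — gives
$$\frac{d^{4}J}{da^{4}} = \int_{0}^{1} - u^{a} \log{\left(u \right)}^{4} \, du = - \frac{24}{\left(a + 1\right)^{5}},$$
and the integrand here is exactly the target integrand, so $I = - \frac{24}{\left(a + 1\right)^{5}}$.

Setting $a = \frac{2}{3}$:
$$I = - \frac{5832}{3125}.$$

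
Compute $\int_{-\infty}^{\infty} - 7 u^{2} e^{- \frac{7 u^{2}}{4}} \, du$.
$- \frac{4 \sqrt{7} \sqrt{\pi}}{7}$

Begin with the known integral
$$J(a) = \int_{-\infty}^{\infty} - 7 e^{- a u^{2}} \, du = - \frac{7 \sqrt{\pi}}{\sqrt{a}}.$$

Differentiating under the integral sign brings down a factor of $(-u^2)$:
$$\frac{dJ}{da} = \int_{-\infty}^{\infty} 7 u^{2} e^{- a u^{2}} \, du = \frac{7 \sqrt{\pi}}{2 a^{\frac{3}{2}}}.$$

The integral on the left is $-I$, so $I = - \frac{7 \sqrt{\pi}}{2 a^{\frac{3}{2}}}$.

Setting $a = \frac{7}{4}$:
$$I = - \frac{4 \sqrt{7} \sqrt{\pi}}{7}.$$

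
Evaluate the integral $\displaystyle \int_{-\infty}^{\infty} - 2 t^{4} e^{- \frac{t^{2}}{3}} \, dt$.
$- \frac{27 \sqrt{3} \sqrt{\pi}}{2}$

Consider the simpler parametrised integral
$$J(a) = \int_{-\infty}^{\infty} - 2 e^{- a t^{2}} \, dt = - \frac{2 \sqrt{\pi}}{\sqrt{a}}.$$

Differentiating under the integral sign brings down a factor of $(-t^2)$:
$$\frac{dJ}{da} = \int_{-\infty}^{\infty} 2 t^{2} e^{- a t^{2}} \, dt = \frac{\sqrt{\pi}}{a^{\frac{3}{2}}}.$$

Repeating twice in total — each differentiation brings down another $(-t^2)$ — gives
$$\frac{d^{2}J}{da^{2}} = \int_{-\infty}^{\infty} - 2 t^{4} e^{- a t^{2}} \, dt = - \frac{3 \sqrt{\pi}}{2 a^{\frac{5}{2}}},$$
and the integrand here is exactly the target integrand, so $I = - \frac{3 \sqrt{\pi}}{2 a^{\frac{5}{2}}}$.

Setting $a = \frac{1}{3}$:
$$I = - \frac{27 \sqrt{3} \sqrt{\pi}}{2}.$$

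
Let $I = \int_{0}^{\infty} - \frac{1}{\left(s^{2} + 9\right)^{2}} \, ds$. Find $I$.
$- \frac{\pi}{108}$

Begin with the known result
$$J(a) = \int_{0}^{\infty} - \frac{1}{a^{2} + s^{2}} \, ds = - \frac{\pi}{2 a}.$$

Differentiating under the integral sign with respect to $a$,
$$\frac{dJ}{da} = \int_{0}^{\infty} \frac{2 a}{\left(a^{2} + s^{2}\right)^{2}} \, ds = \frac{\pi}{2 a^{2}},$$
so $\int_{0}^{\infty} - \frac{1}{\left(a^{2} + s^{2}\right)^{2}} \, ds = - \frac{\pi}{4 a^{3}}$.

Setting $a = 3$:
$$I = - \frac{\pi}{108}.$$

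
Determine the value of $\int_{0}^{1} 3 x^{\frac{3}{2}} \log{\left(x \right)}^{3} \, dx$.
$- \frac{288}{625}$

Start from the elementary integral
$$J(a) = \int_{0}^{1} 3 x^{a} \, dx = \frac{3}{a + 1}.$$

Differentiating under the integral sign brings down a factor of $\ln x$:
$$\frac{dJ}{da} = \int_{0}^{1} 3 x^{a} \log{\left(x \right)} \, dx = - \frac{3}{\left(a + 1\right)^{2}}.$$

Repeating $3$ times in total — each differentiation brings down another $\ln x$ — gives
$$\frac{d^{3}J}{da^{3}} = \int_{0}^{1} 3 x^{a} \log{\left(x \right)}^{3} \, dx = - \frac{18}{\left(a + 1\right)^{4}},$$
and the integrand here is exactly the target integrand, so $I = - \frac{18}{\left(a + 1\right)^{4}}$.

Setting $a = \frac{3}{2}$:
$$I = - \frac{288}{625}.$$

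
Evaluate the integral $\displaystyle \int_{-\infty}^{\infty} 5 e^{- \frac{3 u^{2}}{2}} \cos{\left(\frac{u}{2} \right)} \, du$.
$\frac{5 \sqrt{6} \sqrt{\pi}}{3 e^{\frac{1}{24}}}$

Let $b$ denote the cosine frequency and define $I(b) = \int_{-\infty}^{\infty} 5 e^{- \frac{3 u^{2}}{2}} \cos{\left(b u \right)} \, du$.

Differentiating under the integral sign,
$$I'(b) = \int_{-\infty}^{\infty} - 5 u e^{- \frac{3 u^{2}}{2}} \sin{\left(b u \right)} \, du.$$

Integrate $\int_{-\infty}^{\infty} u \sin(b u)\, e^{- \frac{3 u^{2}}{2}}\, du$ by parts with $w = \sin(b u)$ and $dv = u\, e^{- \frac{3 u^{2}}{2}}\, du$, giving $v = - \frac{e^{- \frac{3 u^{2}}{2}}}{3}$. The boundary term vanishes and
$$\int_{-\infty}^{\infty} u \sin(b u)\, e^{- \frac{3 u^{2}}{2}}\, du = \frac{b}{3} \int_{-\infty}^{\infty} \cos(b u)\, e^{- \frac{3 u^{2}}{2}}\, du,$$
so $I'(b) = - \frac{b}{3}\, I(b)$.

This is a separable first-order ODE; solving with the initial condition $I(0) = \int_{-\infty}^{\infty} 5 e^{- \frac{3 u^{2}}{2}}\,du = \frac{5 \sqrt{6} \sqrt{\pi}}{3}$ gives
$$I(b) = \frac{5 \sqrt{6} \sqrt{\pi} e^{- \frac{b^{2}}{6}}}{3}.$$

Setting $b = \frac{1}{2}$:
$$I = \frac{5 \sqrt{6} \sqrt{\pi}}{3 e^{\frac{1}{24}}}.$$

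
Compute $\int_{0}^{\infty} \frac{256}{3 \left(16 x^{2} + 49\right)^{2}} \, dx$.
$\frac{16 \pi}{1029}$

Start from the standard arctangent integral
$$J(a) = \int_{0}^{\infty} \frac{1}{3 \left(a^{2} + x^{2}\right)} \, dx = \frac{\pi}{6 a}.$$

Differentiating under the integral sign with respect to $a$,
$$\frac{dJ}{da} = \int_{0}^{\infty} - \frac{2 a}{3 \left(a^{2} + x^{2}\right)^{2}} \, dx = - \frac{\pi}{6 a^{2}},$$
so $\int_{0}^{\infty} \frac{1}{3 \left(a^{2} + x^{2}\right)^{2}} \, dx = \frac{\pi}{12 a^{3}}$.

Setting $a = \frac{7}{4}$:
$$I = \frac{16 \pi}{1029}.$$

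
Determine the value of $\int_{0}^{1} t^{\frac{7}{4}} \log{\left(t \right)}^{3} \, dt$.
$- \frac{1536}{14641}$

Start from the elementary integral
$$J(a) = \int_{0}^{1} t^{a} \, dt = \frac{1}{a + 1}.$$

Differentiating under the integral sign brings down a factor of $\ln t$:
$$\frac{dJ}{da} = \int_{0}^{1} t^{a} \log{\left(t \right)} \, dt = - \frac{1}{\left(a + 1\right)^{2}}.$$

Repeating $3$ times in total — each differentiation brings down another $\ln t$ — gives
$$\frac{d^{3}J}{da^{3}} = \int_{0}^{1} t^{a} \log{\left(t \right)}^{3} \, dt = - \frac{6}{\left(a + 1\right)^{4}},$$
and the integrand here is exactly the target integrand, so $I = - \frac{6}{\left(a + 1\right)^{4}}$.

Setting $a = \frac{7}{4}$:
$$I = - \frac{1536}{14641}.$$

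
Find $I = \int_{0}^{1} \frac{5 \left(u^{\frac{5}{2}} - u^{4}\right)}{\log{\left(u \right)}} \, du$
$- \log{\left(\frac{100000}{16807} \right)}$

Replace the exponent $4$ by a parameter $a$: let $I(a) = \int_{0}^{1} \frac{5 \left(u^{\frac{5}{2}} - u^{a}\right)}{\log{\left(u \right)}} \, du$.

Since $\dfrac{\partial}{\partial a}\,u^{a} = u^{a} \ln u$, the $\ln u$ in the denominator cancels and
$$\frac{dI}{da} = \int_{0}^{1} -5 u^{a} \, du = -5 \left[\frac{u^{a+1}}{a+1}\right]_0^1 = - \frac{5}{a + 1}.$$

Integrating with respect to $a$ gives $I(a) = - \log{\left(\frac{32 \left(a + 1\right)^{5}}{16807} \right)} + C$.

At $a = \frac{5}{2}$ the integrand is identically $0$, so $I(\frac{5}{2}) = 0$. The closed form gives $0$, hence $C = 0$.

Setting $a = 4$:
$$I = - \log{\left(\frac{100000}{16807} \right)}.$$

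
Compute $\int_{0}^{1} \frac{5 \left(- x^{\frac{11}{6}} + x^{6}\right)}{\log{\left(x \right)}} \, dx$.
$\log{\left(\frac{130691232}{1419857} \right)}$

Introduce a parameter $a$ in the exponent: let $I(a) = \int_{0}^{1} \frac{5 \left(- x^{\frac{11}{6}} + x^{a}\right)}{\log{\left(x \right)}} \, dx$.

Since $\dfrac{\partial}{\partial a}\,x^{a} = x^{a} \ln x$, the $\ln x$ in the denominator cancels and
$$\frac{dI}{da} = \int_{0}^{1} 5 x^{a} \, dx = 5 \left[\frac{x^{a+1}}{a+1}\right]_0^1 = \frac{5}{a + 1}.$$

Integrating with respect to $a$ gives $I(a) = \log{\left(\frac{7776 \left(a + 1\right)^{5}}{1419857} \right)} + C$.

At $a = \frac{11}{6}$ the integrand is identically $0$, so $I(\frac{11}{6}) = 0$. The closed form gives $0$, hence $C = 0$.

Setting $a = 6$:
$$I = \log{\left(\frac{130691232}{1419857} \right)}.$$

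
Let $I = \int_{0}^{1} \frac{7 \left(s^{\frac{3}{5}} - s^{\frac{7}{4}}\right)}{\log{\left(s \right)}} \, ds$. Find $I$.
$\log{\left(\frac{34359738368}{1522435234375} \right)}$

Replace the exponent $\frac{3}{5}$ by a parameter $a$: let $I(a) = \int_{0}^{1} \frac{7 \left(- s^{\frac{7}{4}} + s^{a}\right)}{\log{\left(s \right)}} \, ds$.

Since $\dfrac{\partial}{\partial a}\,s^{a} = s^{a} \ln s$, the $\ln s$ in the denominator cancels and
$$\frac{dI}{da} = \int_{0}^{1} 7 s^{a} \, ds = 7 \left[\frac{s^{a+1}}{a+1}\right]_0^1 = \frac{7}{a + 1}.$$

Integrating with respect to $a$ gives $I(a) = \log{\left(\frac{16384 \left(a + 1\right)^{7}}{19487171} \right)} + C$.

At $a = \frac{7}{4}$ the integrand is identically $0$, so $I(\frac{7}{4}) = 0$. The closed form gives $0$, hence $C = 0$.

Setting $a = \frac{3}{5}$:
$$I = \log{\left(\frac{34359738368}{1522435234375} \right)}.$$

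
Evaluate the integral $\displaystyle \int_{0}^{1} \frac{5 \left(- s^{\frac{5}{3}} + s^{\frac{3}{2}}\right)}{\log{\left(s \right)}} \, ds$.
$- \log{\left(\frac{1048576}{759375} \right)}$

Introduce a parameter $a$ in the exponent: let $I(a) = \int_{0}^{1} \frac{5 \left(s^{\frac{3}{2}} - s^{a}\right)}{\log{\left(s \right)}} \, ds$.

Since $\dfrac{\partial}{\partial a}\,s^{a} = s^{a} \ln s$, the $\ln s$ in the denominator cancels and
$$\frac{dI}{da} = \int_{0}^{1} -5 s^{a} \, ds = -5 \left[\frac{s^{a+1}}{a+1}\right]_0^1 = - \frac{5}{a + 1}.$$

Integrating with respect to $a$ gives $I(a) = - \log{\left(\frac{32 \left(a + 1\right)^{5}}{3125} \right)} + C$.

At $a = \frac{3}{2}$ the integrand is identically $0$, so $I(\frac{3}{2}) = 0$. The closed form gives $0$, hence $C = 0$.

Setting $a = \frac{5}{3}$:
$$I = - \log{\left(\frac{1048576}{759375} \right)}.$$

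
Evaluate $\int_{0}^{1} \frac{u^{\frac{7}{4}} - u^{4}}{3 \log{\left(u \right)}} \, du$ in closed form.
$\log{\left(\frac{\sqrt[3]{550}}{10} \right)}$

Consider the one-parameter family: let $I(a) = \int_{0}^{1} \frac{- u^{4} + u^{a}}{3 \log{\left(u \right)}} \, du$.

Since $\dfrac{\partial}{\partial a}\,u^{a} = u^{a} \ln u$, the $\ln u$ in the denominator cancels and
$$\frac{dI}{da} = \int_{0}^{1} \frac{1}{3} u^{a} \, du = \frac{1}{3} \left[\frac{u^{a+1}}{a+1}\right]_0^1 = \frac{1}{3 \left(a + 1\right)}.$$

Integrating with respect to $a$ gives $I(a) = \frac{\log{\left(a + 1 \right)}}{3} - \frac{\log{\left(5 \right)}}{3} + C$.

At $a = 4$ the integrand is identically $0$, so $I(4) = 0$. The closed form gives $0$, hence $C = 0$.

Setting $a = \frac{7}{4}$:
$$I = \log{\left(\frac{\sqrt[3]{550}}{10} \right)}.$$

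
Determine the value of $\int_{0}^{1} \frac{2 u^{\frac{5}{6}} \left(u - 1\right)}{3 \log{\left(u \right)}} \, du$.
$- \frac{2 \log{\left(11 \right)}}{3} + \frac{2 \log{\left(17 \right)}}{3}$

Introduce a parameter $a$ in the exponent: let $I(a) = \int_{0}^{1} \frac{2 \left(u^{\frac{11}{6}} - u^{a}\right)}{3 \log{\left(u \right)}} \, du$.

Since $\dfrac{\partial}{\partial a}\,u^{a} = u^{a} \ln u$, the $\ln u$ in the denominator cancels and
$$\frac{dI}{da} = \int_{0}^{1} - \frac{2}{3} u^{a} \, du = - \frac{2}{3} \left[\frac{u^{a+1}}{a+1}\right]_0^1 = - \frac{2}{3 a + 3}.$$

Integrating with respect to $a$ gives $I(a) = - \frac{2 \log{\left(a + 1 \right)}}{3} - \frac{2 \log{\left(6 \right)}}{3} + \frac{2 \log{\left(17 \right)}}{3} + C$.

At $a = \frac{11}{6}$ the integrand is identically $0$, so $I(\frac{11}{6}) = 0$. The closed form gives $0$, hence $C = 0$.

Setting $a = \frac{5}{6}$:
$$I = - \frac{2 \log{\left(11 \right)}}{3} + \frac{2 \log{\left(17 \right)}}{3}.$$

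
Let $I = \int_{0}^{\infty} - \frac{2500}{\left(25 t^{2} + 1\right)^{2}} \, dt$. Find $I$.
$- 125 \pi$

Recall the elementary integral
$$J(a) = \int_{0}^{\infty} - \frac{4}{a^{2} + t^{2}} \, dt = - \frac{2 \pi}{a}.$$

Differentiating under the integral sign with respect to $a$,
$$\frac{dJ}{da} = \int_{0}^{\infty} \frac{8 a}{\left(a^{2} + t^{2}\right)^{2}} \, dt = \frac{2 \pi}{a^{2}},$$
so $\int_{0}^{\infty} - \frac{4}{\left(a^{2} + t^{2}\right)^{2}} \, dt = - \frac{\pi}{a^{3}}$.

Setting $a = \frac{1}{5}$:
$$I = - 125 \pi.$$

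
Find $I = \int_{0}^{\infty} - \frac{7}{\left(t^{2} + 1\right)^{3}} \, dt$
$- \frac{21 \pi}{16}$

Begin with the known result
$$J(a) = \int_{0}^{\infty} - \frac{7}{a^{2} + t^{2}} \, dt = - \frac{7 \pi}{2 a}.$$

Differentiating under the integral sign with respect to $a$,
$$\frac{dJ}{da} = \int_{0}^{\infty} \frac{14 a}{\left(a^{2} + t^{2}\right)^{2}} \, dt = \frac{7 \pi}{2 a^{2}},$$
so $\int_{0}^{\infty} - \frac{7}{\left(a^{2} + t^{2}\right)^{2}} \, dt = - \frac{7 \pi}{4 a^{3}}$.

Repeating — each differentiation of $1/(t^2+a^2)^j$ produces $-2ja/(t^2+a^2)^{j+1}$ — and dividing through by $-2ja$ at each step yields, after $2$ differentiations in total,
$$\int_{0}^{\infty} - \frac{7}{\left(a^{2} + t^{2}\right)^{3}} \, dt = - \frac{21 \pi}{16 a^{5}}.$$

Setting $a = 1$:
$$I = - \frac{21 \pi}{16}.$$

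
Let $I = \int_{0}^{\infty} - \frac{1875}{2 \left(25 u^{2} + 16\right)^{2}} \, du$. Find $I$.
$- \frac{375 \pi}{512}$

Recall the elementary integral
$$J(a) = \int_{0}^{\infty} - \frac{3}{2 \left(a^{2} + u^{2}\right)} \, du = - \frac{3 \pi}{4 a}.$$

Differentiating under the integral sign with respect to $a$,
$$\frac{dJ}{da} = \int_{0}^{\infty} \frac{3 a}{\left(a^{2} + u^{2}\right)^{2}} \, du = \frac{3 \pi}{4 a^{2}},$$
so $\int_{0}^{\infty} - \frac{3}{2 \left(a^{2} + u^{2}\right)^{2}} \, du = - \frac{3 \pi}{8 a^{3}}$.

Setting $a = \frac{4}{5}$:
$$I = - \frac{375 \pi}{512}.$$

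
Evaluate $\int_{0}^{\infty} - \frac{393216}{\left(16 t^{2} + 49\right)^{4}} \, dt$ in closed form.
$- \frac{15360 \pi}{823543}$

Start from the standard arctangent integral
$$J(a) = \int_{0}^{\infty} - \frac{6}{a^{2} + t^{2}} \, dt = - \frac{3 \pi}{a}.$$

Differentiating under the integral sign with respect to $a$,
$$\frac{dJ}{da} = \int_{0}^{\infty} \frac{12 a}{\left(a^{2} + t^{2}\right)^{2}} \, dt = \frac{3 \pi}{a^{2}},$$
so $\int_{0}^{\infty} - \frac{6}{\left(a^{2} + t^{2}\right)^{2}} \, dt = - \frac{3 \pi}{2 a^{3}}$.

Repeating — each differentiation of $1/(t^2+a^2)^j$ produces $-2ja/(t^2+a^2)^{j+1}$ — and dividing through by $-2ja$ at each step yields, after $3$ differentiations in total,
$$\int_{0}^{\infty} - \frac{6}{\left(a^{2} + t^{2}\right)^{4}} \, dt = - \frac{15 \pi}{16 a^{7}}.$$

Setting $a = \frac{7}{4}$:
$$I = - \frac{15360 \pi}{823543}.$$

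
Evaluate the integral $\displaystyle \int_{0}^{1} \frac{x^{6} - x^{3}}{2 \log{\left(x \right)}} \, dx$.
$- \log{\left(2 \right)} + \frac{\log{\left(7 \right)}}{2}$

Replace the exponent $6$ by a parameter $a$: let $I(a) = \int_{0}^{1} \frac{- x^{3} + x^{a}}{2 \log{\left(x \right)}} \, dx$.

Since $\dfrac{\partial}{\partial a}\,x^{a} = x^{a} \ln x$, the $\ln x$ in the denominator cancels and
$$\frac{dI}{da} = \int_{0}^{1} \frac{1}{2} x^{a} \, dx = \frac{1}{2} \left[\frac{x^{a+1}}{a+1}\right]_0^1 = \frac{1}{2 \left(a + 1\right)}.$$

Integrating with respect to $a$ gives $I(a) = \frac{\log{\left(a + 1 \right)}}{2} - \log{\left(2 \right)} + C$.

At $a = 3$ the integrand is identically $0$, so $I(3) = 0$. The closed form gives $0$, hence $C = 0$.

Setting $a = 6$:
$$I = - \log{\left(2 \right)} + \frac{\log{\left(7 \right)}}{2}.$$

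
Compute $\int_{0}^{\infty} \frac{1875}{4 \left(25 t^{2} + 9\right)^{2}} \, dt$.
$\frac{125 \pi}{144}$

Recall the elementary integral
$$J(a) = \int_{0}^{\infty} \frac{3}{4 \left(a^{2} + t^{2}\right)} \, dt = \frac{3 \pi}{8 a}.$$

Differentiating under the integral sign with respect to $a$,
$$\frac{dJ}{da} = \int_{0}^{\infty} - \frac{3 a}{2 \left(a^{2} + t^{2}\right)^{2}} \, dt = - \frac{3 \pi}{8 a^{2}},$$
so $\int_{0}^{\infty} \frac{3}{4 \left(a^{2} + t^{2}\right)^{2}} \, dt = \frac{3 \pi}{16 a^{3}}$.

Setting $a = \frac{3}{5}$:
$$I = \frac{125 \pi}{144}.$$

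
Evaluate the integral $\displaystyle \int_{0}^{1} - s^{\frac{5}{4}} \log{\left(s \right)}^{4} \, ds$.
$- \frac{8192}{19683}$

Begin with the known integral
$$J(a) = \int_{0}^{1} - s^{a} \, ds = - \frac{1}{a + 1}.$$

Differentiating under the integral sign brings down a factor of $\ln s$:
$$\frac{dJ}{da} = \int_{0}^{1} - s^{a} \log{\left(s \right)} \, ds = \frac{1}{\left(a + 1\right)^{2}}.$$

Repeating $4$ times in total — each differentiation brings down another $\ln s$ — gives
$$\frac{d^{4}J}{da^{4}} = \int_{0}^{1} - s^{a} \log{\left(s \right)}^{4} \, ds = - \frac{24}{\left(a + 1\right)^{5}},$$
and the integrand here is exactly the target integrand, so $I = - \frac{24}{\left(a + 1\right)^{5}}$.

Setting $a = \frac{5}{4}$:
$$I = - \frac{8192}{19683}.$$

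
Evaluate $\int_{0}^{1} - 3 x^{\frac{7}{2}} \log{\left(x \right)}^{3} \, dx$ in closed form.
$\frac{32}{729}$

Begin with the known integral
$$J(a) = \int_{0}^{1} - 3 x^{a} \, dx = - \frac{3}{a + 1}.$$

Differentiating under the integral sign brings down a factor of $\ln x$:
$$\frac{dJ}{da} = \int_{0}^{1} - 3 x^{a} \log{\left(x \right)} \, dx = \frac{3}{\left(a + 1\right)^{2}}.$$

Repeating $3$ times in total — each differentiation brings down another $\ln x$ — gives
$$\frac{d^{3}J}{da^{3}} = \int_{0}^{1} - 3 x^{a} \log{\left(x \right)}^{3} \, dx = \frac{18}{\left(a + 1\right)^{4}},$$
and the integrand here is exactly the target integrand, so $I = \frac{18}{\left(a + 1\right)^{4}}$.

Setting $a = \frac{7}{2}$:
$$I = \frac{32}{729}.$$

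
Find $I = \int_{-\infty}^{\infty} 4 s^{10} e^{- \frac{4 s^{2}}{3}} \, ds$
$\frac{229635 \sqrt{3} \sqrt{\pi}}{16384}$

Start from the elementary integral
$$J(a) = \int_{-\infty}^{\infty} 4 e^{- a s^{2}} \, ds = \frac{4 \sqrt{\pi}}{\sqrt{a}}.$$

Differentiating under the integral sign brings down a factor of $(-s^2)$:
$$\frac{dJ}{da} = \int_{-\infty}^{\infty} - 4 s^{2} e^{- a s^{2}} \, ds = - \frac{2 \sqrt{\pi}}{a^{\frac{3}{2}}}.$$

Repeating $5$ times in total — each differentiation brings down another $(-s^2)$ — gives
$$\frac{d^{5}J}{da^{5}} = \int_{-\infty}^{\infty} - 4 s^{10} e^{- a s^{2}} \, ds = - \frac{945 \sqrt{\pi}}{8 a^{\frac{11}{2}}},$$
and the integrand here is $(-1)^{5}$ times the target integrand, so $I = (-1)^{5}\,\frac{d^{5}J}{da^{5}} = \frac{945 \sqrt{\pi}}{8 a^{\frac{11}{2}}}$.

Setting $a = \frac{4}{3}$:
$$I = \frac{229635 \sqrt{3} \sqrt{\pi}}{16384}.$$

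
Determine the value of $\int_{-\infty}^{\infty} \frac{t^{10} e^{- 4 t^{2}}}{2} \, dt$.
$\frac{945 \sqrt{\pi}}{131072}$

Start from the elementary integral
$$J(a) = \int_{-\infty}^{\infty} \frac{e^{- a t^{2}}}{2} \, dt = \frac{\sqrt{\pi}}{2 \sqrt{a}}.$$

Differentiating under the integral sign brings down a factor of $(-t^2)$:
$$\frac{dJ}{da} = \int_{-\infty}^{\infty} - \frac{t^{2} e^{- a t^{2}}}{2} \, dt = - \frac{\sqrt{\pi}}{4 a^{\frac{3}{2}}}.$$

Repeating $5$ times in total — each differentiation brings down another $(-t^2)$ — gives
$$\frac{d^{5}J}{da^{5}} = \int_{-\infty}^{\infty} - \frac{t^{10} e^{- a t^{2}}}{2} \, dt = - \frac{945 \sqrt{\pi}}{64 a^{\frac{11}{2}}},$$
and the integrand here is $(-1)^{5}$ times the target integrand, so $I = (-1)^{5}\,\frac{d^{5}J}{da^{5}} = \frac{945 \sqrt{\pi}}{64 a^{\frac{11}{2}}}$.

Setting $a = 4$:
$$I = \frac{945 \sqrt{\pi}}{131072}.$$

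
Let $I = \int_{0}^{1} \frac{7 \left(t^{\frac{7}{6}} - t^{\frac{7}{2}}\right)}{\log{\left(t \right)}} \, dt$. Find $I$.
$\log{\left(\frac{62748517}{10460353203} \right)}$

Introduce a parameter $a$ in the exponent: let $I(a) = \int_{0}^{1} \frac{7 \left(- t^{\frac{7}{2}} + t^{a}\right)}{\log{\left(t \right)}} \, dt$.

Since $\dfrac{\partial}{\partial a}\,t^{a} = t^{a} \ln t$, the $\ln t$ in the denominator cancels and
$$\frac{dI}{da} = \int_{0}^{1} 7 t^{a} \, dt = 7 \left[\frac{t^{a+1}}{a+1}\right]_0^1 = \frac{7}{a + 1}.$$

Integrating with respect to $a$ gives $I(a) = \log{\left(\frac{128 \left(a + 1\right)^{7}}{4782969} \right)} + C$.

At $a = \frac{7}{2}$ the integrand is identically $0$, so $I(\frac{7}{2}) = 0$. The closed form gives $0$, hence $C = 0$.

Setting $a = \frac{7}{6}$:
$$I = \log{\left(\frac{62748517}{10460353203} \right)}.$$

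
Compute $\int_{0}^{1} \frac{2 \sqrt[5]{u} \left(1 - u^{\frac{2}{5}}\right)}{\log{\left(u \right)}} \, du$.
$- \log{\left(\frac{16}{9} \right)}$

Consider the one-parameter family: let $I(a) = \int_{0}^{1} \frac{2 \left(\sqrt[5]{u} - u^{a}\right)}{\log{\left(u \right)}} \, du$.

Since $\dfrac{\partial}{\partial a}\,u^{a} = u^{a} \ln u$, the $\ln u$ in the denominator cancels and
$$\frac{dI}{da} = \int_{0}^{1} -2 u^{a} \, du = -2 \left[\frac{u^{a+1}}{a+1}\right]_0^1 = - \frac{2}{a + 1}.$$

Integrating with respect to $a$ gives $I(a) = - \log{\left(\frac{25 \left(a + 1\right)^{2}}{36} \right)} + C$.

At $a = \frac{1}{5}$ the integrand is identically $0$, so $I(\frac{1}{5}) = 0$. The closed form gives $0$, hence $C = 0$.

Setting $a = \frac{3}{5}$:
$$I = - \log{\left(\frac{16}{9} \right)}.$$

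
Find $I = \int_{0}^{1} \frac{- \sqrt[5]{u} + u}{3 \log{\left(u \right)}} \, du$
$- \frac{\log{\left(3 \right)}}{3} + \frac{\log{\left(5 \right)}}{3}$

Replace the exponent $\frac{1}{5}$ by a parameter $a$: let $I(a) = \int_{0}^{1} \frac{u - u^{a}}{3 \log{\left(u \right)}} \, du$.

Since $\dfrac{\partial}{\partial a}\,u^{a} = u^{a} \ln u$, the $\ln u$ in the denominator cancels and
$$\frac{dI}{da} = \int_{0}^{1} - \frac{1}{3} u^{a} \, du = - \frac{1}{3} \left[\frac{u^{a+1}}{a+1}\right]_0^1 = - \frac{1}{3 a + 3}.$$

Integrating with respect to $a$ gives $I(a) = - \frac{\log{\left(a + 1 \right)}}{3} + \frac{\log{\left(2 \right)}}{3} + C$.

At $a = 1$ the integrand is identically $0$, so $I(1) = 0$. The closed form gives $0$, hence $C = 0$.

Setting $a = \frac{1}{5}$:
$$I = - \frac{\log{\left(3 \right)}}{3} + \frac{\log{\left(5 \right)}}{3}.$$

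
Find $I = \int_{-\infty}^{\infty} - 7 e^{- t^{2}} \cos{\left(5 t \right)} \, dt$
$- \frac{7 \sqrt{\pi}}{e^{\frac{25}{4}}}$

Treat the cosine frequency as a parameter and define $I(b) = \int_{-\infty}^{\infty} - 7 e^{- t^{2}} \cos{\left(b t \right)} \, dt$.

Differentiating under the integral sign,
$$I'(b) = \int_{-\infty}^{\infty} 7 t e^{- t^{2}} \sin{\left(b t \right)} \, dt.$$

Integrate $\int_{-\infty}^{\infty} t \sin(b t)\, e^{- t^{2}}\, dt$ by parts with $u = \sin(b t)$ and $dv = t\, e^{- t^{2}}\, dt$, giving $v = - \frac{e^{- t^{2}}}{2}$. The boundary term vanishes and
$$\int_{-\infty}^{\infty} t \sin(b t)\, e^{- t^{2}}\, dt = \frac{b}{2} \int_{-\infty}^{\infty} \cos(b t)\, e^{- t^{2}}\, dt,$$
so $I'(b) = - \frac{b}{2}\, I(b)$.

This is a separable first-order ODE; solving with the initial condition $I(0) = \int_{-\infty}^{\infty} - 7 e^{- t^{2}}\,dt = - 7 \sqrt{\pi}$ gives
$$I(b) = - 7 \sqrt{\pi} e^{- \frac{b^{2}}{4}}.$$

Setting $b = 5$:
$$I = - \frac{7 \sqrt{\pi}}{e^{\frac{25}{4}}}.$$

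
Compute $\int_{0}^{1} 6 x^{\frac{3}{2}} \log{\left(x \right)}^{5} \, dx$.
$- \frac{9216}{3125}$

Consider the simpler parametrised integral
$$J(a) = \int_{0}^{1} 6 x^{a} \, dx = \frac{6}{a + 1}.$$

Differentiating under the integral sign brings down a factor of $\ln x$:
$$\frac{dJ}{da} = \int_{0}^{1} 6 x^{a} \log{\left(x \right)} \, dx = - \frac{6}{\left(a + 1\right)^{2}}.$$

Repeating $5$ times in total — each differentiation brings down another $\ln x$ — gives
$$\frac{d^{5}J}{da^{5}} = \int_{0}^{1} 6 x^{a} \log{\left(x \right)}^{5} \, dx = - \frac{720}{\left(a + 1\right)^{6}},$$
and the integrand here is exactly the target integrand, so $I = - \frac{720}{\left(a + 1\right)^{6}}$.

Setting $a = \frac{3}{2}$:
$$I = - \frac{9216}{3125}.$$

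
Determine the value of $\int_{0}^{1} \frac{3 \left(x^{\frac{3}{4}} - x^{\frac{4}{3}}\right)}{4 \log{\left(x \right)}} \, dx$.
$- \frac{3 \log{\left(2 \right)}}{2} + \frac{3 \log{\left(3 \right)}}{4}$

Consider the one-parameter family: let $I(a) = \int_{0}^{1} \frac{3 \left(x^{\frac{3}{4}} - x^{a}\right)}{4 \log{\left(x \right)}} \, dx$.

Since $\dfrac{\partial}{\partial a}\,x^{a} = x^{a} \ln x$, the $\ln x$ in the denominator cancels and
$$\frac{dI}{da} = \int_{0}^{1} - \frac{3}{4} x^{a} \, dx = - \frac{3}{4} \left[\frac{x^{a+1}}{a+1}\right]_0^1 = - \frac{3}{4 a + 4}.$$

Integrating with respect to $a$ gives $I(a) = - \frac{3 \log{\left(a + 1 \right)}}{4} - \frac{3 \log{\left(2 \right)}}{2} + \frac{3 \log{\left(7 \right)}}{4} + C$.

At $a = \frac{3}{4}$ the integrand is identically $0$, so $I(\frac{3}{4}) = 0$. The closed form gives $0$, hence $C = 0$.

Setting $a = \frac{4}{3}$:
$$I = - \frac{3 \log{\left(2 \right)}}{2} + \frac{3 \log{\left(3 \right)}}{4}.$$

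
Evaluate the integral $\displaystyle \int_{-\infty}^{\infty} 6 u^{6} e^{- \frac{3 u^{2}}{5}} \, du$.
$\frac{625 \sqrt{15} \sqrt{\pi}}{36}$

Begin with the known integral
$$J(a) = \int_{-\infty}^{\infty} 6 e^{- a u^{2}} \, du = \frac{6 \sqrt{\pi}}{\sqrt{a}}.$$

Differentiating under the integral sign brings down a factor of $(-u^2)$:
$$\frac{dJ}{da} = \int_{-\infty}^{\infty} - 6 u^{2} e^{- a u^{2}} \, du = - \frac{3 \sqrt{\pi}}{a^{\frac{3}{2}}}.$$

Repeating $3$ times in total — each differentiation brings down another $(-u^2)$ — gives
$$\frac{d^{3}J}{da^{3}} = \int_{-\infty}^{\infty} - 6 u^{6} e^{- a u^{2}} \, du = - \frac{45 \sqrt{\pi}}{4 a^{\frac{7}{2}}},$$
and the integrand here is $(-1)^{3}$ times the target integrand, so $I = (-1)^{3}\,\frac{d^{3}J}{da^{3}} = \frac{45 \sqrt{\pi}}{4 a^{\frac{7}{2}}}$.

Setting $a = \frac{3}{5}$:
$$I = \frac{625 \sqrt{15} \sqrt{\pi}}{36}.$$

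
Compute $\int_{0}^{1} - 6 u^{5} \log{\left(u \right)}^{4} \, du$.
$- \frac{1}{54}$

Start from the elementary integral
$$J(a) = \int_{0}^{1} - 6 u^{a} \, du = - \frac{6}{a + 1}.$$

Differentiating under the integral sign brings down a factor of $\ln u$:
$$\frac{dJ}{da} = \int_{0}^{1} - 6 u^{a} \log{\left(u \right)} \, du = \frac{6}{\left(a + 1\right)^{2}}.$$

Repeating $4$ times in total — each differentiation brings down another $\ln u$ — gives
$$\frac{d^{4}J}{da^{4}} = \int_{0}^{1} - 6 u^{a} \log{\left(u \right)}^{4} \, du = - \frac{144}{\left(a + 1\right)^{5}},$$
and the integrand here is exactly the target integrand, so $I = - \frac{144}{\left(a + 1\right)^{5}}$.

Setting $a = 5$:
$$I = - \frac{1}{54}.$$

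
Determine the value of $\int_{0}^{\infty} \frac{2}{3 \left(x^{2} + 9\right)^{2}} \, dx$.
$\frac{\pi}{162}$

Start from the standard arctangent integral
$$J(a) = \int_{0}^{\infty} \frac{2}{3 \left(a^{2} + x^{2}\right)} \, dx = \frac{\pi}{3 a}.$$

Differentiating under the integral sign with respect to $a$,
$$\frac{dJ}{da} = \int_{0}^{\infty} - \frac{4 a}{3 \left(a^{2} + x^{2}\right)^{2}} \, dx = - \frac{\pi}{3 a^{2}},$$
so $\int_{0}^{\infty} \frac{2}{3 \left(a^{2} + x^{2}\right)^{2}} \, dx = \frac{\pi}{6 a^{3}}$.

Setting $a = 3$:
$$I = \frac{\pi}{162}.$$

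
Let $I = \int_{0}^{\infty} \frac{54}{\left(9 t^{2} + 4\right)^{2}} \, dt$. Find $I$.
$\frac{9 \pi}{16}$

Recall the elementary integral
$$J(a) = \int_{0}^{\infty} \frac{2}{3 \left(a^{2} + t^{2}\right)} \, dt = \frac{\pi}{3 a}.$$

Differentiating under the integral sign with respect to $a$,
$$\frac{dJ}{da} = \int_{0}^{\infty} - \frac{4 a}{3 \left(a^{2} + t^{2}\right)^{2}} \, dt = - \frac{\pi}{3 a^{2}},$$
so $\int_{0}^{\infty} \frac{2}{3 \left(a^{2} + t^{2}\right)^{2}} \, dt = \frac{\pi}{6 a^{3}}$.

Setting $a = \frac{2}{3}$:
$$I = \frac{9 \pi}{16}.$$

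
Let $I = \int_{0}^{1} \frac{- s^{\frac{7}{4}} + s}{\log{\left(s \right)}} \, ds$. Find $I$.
$\log{\left(\frac{8}{11} \right)}$

Introduce a parameter $a$ in the exponent: let $I(a) = \int_{0}^{1} \frac{s - s^{a}}{\log{\left(s \right)}} \, ds$.

Since $\dfrac{\partial}{\partial a}\,s^{a} = s^{a} \ln s$, the $\ln s$ in the denominator cancels and
$$\frac{dI}{da} = \int_{0}^{1} -1 s^{a} \, ds = -1 \left[\frac{s^{a+1}}{a+1}\right]_0^1 = - \frac{1}{a + 1}.$$

Integrating with respect to $a$ gives $I(a) = \log{\left(\frac{2}{a + 1} \right)} + C$.

At $a = 1$ the integrand is identically $0$, so $I(1) = 0$. The closed form gives $0$, hence $C = 0$.

Setting $a = \frac{7}{4}$:
$$I = \log{\left(\frac{8}{11} \right)}.$$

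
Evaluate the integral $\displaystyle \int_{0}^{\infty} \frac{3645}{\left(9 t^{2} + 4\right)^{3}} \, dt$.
$\frac{3645 \pi}{512}$

Start from the standard arctangent integral
$$J(a) = \int_{0}^{\infty} \frac{5}{a^{2} + t^{2}} \, dt = \frac{5 \pi}{2 a}.$$

Differentiating under the integral sign with respect to $a$,
$$\frac{dJ}{da} = \int_{0}^{\infty} - \frac{10 a}{\left(a^{2} + t^{2}\right)^{2}} \, dt = - \frac{5 \pi}{2 a^{2}},$$
so $\int_{0}^{\infty} \frac{5}{\left(a^{2} + t^{2}\right)^{2}} \, dt = \frac{5 \pi}{4 a^{3}}$.

Repeating — each differentiation of $1/(t^2+a^2)^j$ produces $-2ja/(t^2+a^2)^{j+1}$ — and dividing through by $-2ja$ at each step yields, after $2$ differentiations in total,
$$\int_{0}^{\infty} \frac{5}{\left(a^{2} + t^{2}\right)^{3}} \, dt = \frac{15 \pi}{16 a^{5}}.$$

Setting $a = \frac{2}{3}$:
$$I = \frac{3645 \pi}{512}.$$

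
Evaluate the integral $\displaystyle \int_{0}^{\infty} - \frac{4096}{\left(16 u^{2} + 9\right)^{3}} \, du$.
$- \frac{64 \pi}{81}$

Begin with the known result
$$J(a) = \int_{0}^{\infty} - \frac{1}{a^{2} + u^{2}} \, du = - \frac{\pi}{2 a}.$$

Differentiating under the integral sign with respect to $a$,
$$\frac{dJ}{da} = \int_{0}^{\infty} \frac{2 a}{\left(a^{2} + u^{2}\right)^{2}} \, du = \frac{\pi}{2 a^{2}},$$
so $\int_{0}^{\infty} - \frac{1}{\left(a^{2} + u^{2}\right)^{2}} \, du = - \frac{\pi}{4 a^{3}}$.

Repeating — each differentiation of $1/(u^2+a^2)^j$ produces $-2ja/(u^2+a^2)^{j+1}$ — and dividing through by $-2ja$ at each step yields, after $2$ differentiations in total,
$$\int_{0}^{\infty} - \frac{1}{\left(a^{2} + u^{2}\right)^{3}} \, du = - \frac{3 \pi}{16 a^{5}}.$$

Setting $a = \frac{3}{4}$:
$$I = - \frac{64 \pi}{81}.$$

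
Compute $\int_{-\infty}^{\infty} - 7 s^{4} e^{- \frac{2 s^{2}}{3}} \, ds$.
$- \frac{189 \sqrt{6} \sqrt{\pi}}{32}$

Start from the elementary integral
$$J(a) = \int_{-\infty}^{\infty} - 7 e^{- a s^{2}} \, ds = - \frac{7 \sqrt{\pi}}{\sqrt{a}}.$$

Differentiating under the integral sign brings down a factor of $(-s^2)$:
$$\frac{dJ}{da} = \int_{-\infty}^{\infty} 7 s^{2} e^{- a s^{2}} \, ds = \frac{7 \sqrt{\pi}}{2 a^{\frac{3}{2}}}.$$

Repeating twice in total — each differentiation brings down another $(-s^2)$ — gives
$$\frac{d^{2}J}{da^{2}} = \int_{-\infty}^{\infty} - 7 s^{4} e^{- a s^{2}} \, ds = - \frac{21 \sqrt{\pi}}{4 a^{\frac{5}{2}}},$$
and the integrand here is exactly the target integrand, so $I = - \frac{21 \sqrt{\pi}}{4 a^{\frac{5}{2}}}$.

Setting $a = \frac{2}{3}$:
$$I = - \frac{189 \sqrt{6} \sqrt{\pi}}{32}.$$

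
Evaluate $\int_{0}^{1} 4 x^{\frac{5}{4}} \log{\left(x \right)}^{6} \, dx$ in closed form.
$\frac{5242880}{531441}$

Begin with the known integral
$$J(a) = \int_{0}^{1} 4 x^{a} \, dx = \frac{4}{a + 1}.$$

Differentiating under the integral sign brings down a factor of $\ln x$:
$$\frac{dJ}{da} = \int_{0}^{1} 4 x^{a} \log{\left(x \right)} \, dx = - \frac{4}{\left(a + 1\right)^{2}}.$$

Repeating $6$ times in total — each differentiation brings down another $\ln x$ — gives
$$\frac{d^{6}J}{da^{6}} = \int_{0}^{1} 4 x^{a} \log{\left(x \right)}^{6} \, dx = \frac{2880}{\left(a + 1\right)^{7}},$$
and the integrand here is exactly the target integrand, so $I = \frac{2880}{\left(a + 1\right)^{7}}$.

Setting $a = \frac{5}{4}$:
$$I = \frac{5242880}{531441}.$$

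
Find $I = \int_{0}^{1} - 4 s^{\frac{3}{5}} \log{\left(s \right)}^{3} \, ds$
$\frac{1875}{512}$

Consider the simpler parametrised integral
$$J(a) = \int_{0}^{1} - 4 s^{a} \, ds = - \frac{4}{a + 1}.$$

Differentiating under the integral sign brings down a factor of $\ln s$:
$$\frac{dJ}{da} = \int_{0}^{1} - 4 s^{a} \log{\left(s \right)} \, ds = \frac{4}{\left(a + 1\right)^{2}}.$$

Repeating $3$ times in total — each differentiation brings down another $\ln s$ — gives
$$\frac{d^{3}J}{da^{3}} = \int_{0}^{1} - 4 s^{a} \log{\left(s \right)}^{3} \, ds = \frac{24}{\left(a + 1\right)^{4}},$$
and the integrand here is exactly the target integrand, so $I = \frac{24}{\left(a + 1\right)^{4}}$.

Setting $a = \frac{3}{5}$:
$$I = \frac{1875}{512}.$$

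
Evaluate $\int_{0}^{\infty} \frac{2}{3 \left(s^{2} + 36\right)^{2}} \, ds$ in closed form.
$\frac{\pi}{1296}$

Begin with the known result
$$J(a) = \int_{0}^{\infty} \frac{2}{3 \left(a^{2} + s^{2}\right)} \, ds = \frac{\pi}{3 a}.$$

Differentiating under the integral sign with respect to $a$,
$$\frac{dJ}{da} = \int_{0}^{\infty} - \frac{4 a}{3 \left(a^{2} + s^{2}\right)^{2}} \, ds = - \frac{\pi}{3 a^{2}},$$
so $\int_{0}^{\infty} \frac{2}{3 \left(a^{2} + s^{2}\right)^{2}} \, ds = \frac{\pi}{6 a^{3}}$.

Setting $a = 6$:
$$I = \frac{\pi}{1296}.$$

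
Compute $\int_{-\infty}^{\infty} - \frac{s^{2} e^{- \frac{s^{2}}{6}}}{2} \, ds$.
$- \frac{3 \sqrt{6} \sqrt{\pi}}{2}$

Start from the elementary integral
$$J(a) = \int_{-\infty}^{\infty} - \frac{e^{- a s^{2}}}{2} \, ds = - \frac{\sqrt{\pi}}{2 \sqrt{a}}.$$

Differentiating under the integral sign brings down a factor of $(-s^2)$:
$$\frac{dJ}{da} = \int_{-\infty}^{\infty} \frac{s^{2} e^{- a s^{2}}}{2} \, ds = \frac{\sqrt{\pi}}{4 a^{\frac{3}{2}}}.$$

The integral on the left is $-I$, so $I = - \frac{\sqrt{\pi}}{4 a^{\frac{3}{2}}}$.

Setting $a = \frac{1}{6}$:
$$I = - \frac{3 \sqrt{6} \sqrt{\pi}}{2}.$$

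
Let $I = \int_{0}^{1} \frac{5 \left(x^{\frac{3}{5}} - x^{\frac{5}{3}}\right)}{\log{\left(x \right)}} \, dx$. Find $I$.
$- \log{\left(\frac{3125}{243} \right)}$

Consider the one-parameter family: let $I(a) = \int_{0}^{1} \frac{5 \left(x^{\frac{3}{5}} - x^{a}\right)}{\log{\left(x \right)}} \, dx$.

Since $\dfrac{\partial}{\partial a}\,x^{a} = x^{a} \ln x$, the $\ln x$ in the denominator cancels and
$$\frac{dI}{da} = \int_{0}^{1} -5 x^{a} \, dx = -5 \left[\frac{x^{a+1}}{a+1}\right]_0^1 = - \frac{5}{a + 1}.$$

Integrating with respect to $a$ gives $I(a) = - \log{\left(\frac{3125 \left(a + 1\right)^{5}}{32768} \right)} + C$.

At $a = \frac{3}{5}$ the integrand is identically $0$, so $I(\frac{3}{5}) = 0$. The closed form gives $0$, hence $C = 0$.

Setting $a = \frac{5}{3}$:
$$I = - \log{\left(\frac{3125}{243} \right)}.$$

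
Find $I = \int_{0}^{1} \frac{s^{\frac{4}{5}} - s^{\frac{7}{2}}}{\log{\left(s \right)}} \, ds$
$- \log{\left(5 \right)} + \log{\left(2 \right)}$

Consider the one-parameter family: let $I(a) = \int_{0}^{1} \frac{s^{\frac{4}{5}} - s^{a}}{\log{\left(s \right)}} \, ds$.

Since $\dfrac{\partial}{\partial a}\,s^{a} = s^{a} \ln s$, the $\ln s$ in the denominator cancels and
$$\frac{dI}{da} = \int_{0}^{1} -1 s^{a} \, ds = -1 \left[\frac{s^{a+1}}{a+1}\right]_0^1 = - \frac{1}{a + 1}.$$

Integrating with respect to $a$ gives $I(a) = - \log{\left(\frac{5 a}{9} + \frac{5}{9} \right)} + C$.

At $a = \frac{4}{5}$ the integrand is identically $0$, so $I(\frac{4}{5}) = 0$. The closed form gives $0$, hence $C = 0$.

Setting $a = \frac{7}{2}$:
$$I = - \log{\left(5 \right)} + \log{\left(2 \right)}.$$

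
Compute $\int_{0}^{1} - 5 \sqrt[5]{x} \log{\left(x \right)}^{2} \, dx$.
$- \frac{625}{108}$

Consider the simpler parametrised integral
$$J(a) = \int_{0}^{1} - 5 x^{a} \, dx = - \frac{5}{a + 1}.$$

Differentiating under the integral sign brings down a factor of $\ln x$:
$$\frac{dJ}{da} = \int_{0}^{1} - 5 x^{a} \log{\left(x \right)} \, dx = \frac{5}{\left(a + 1\right)^{2}}.$$

Repeating twice in total — each differentiation brings down another $\ln x$ — gives
$$\frac{d^{2}J}{da^{2}} = \int_{0}^{1} - 5 x^{a} \log{\left(x \right)}^{2} \, dx = - \frac{10}{\left(a + 1\right)^{3}},$$
and the integrand here is exactly the target integrand, so $I = - \frac{10}{\left(a + 1\right)^{3}}$.

Setting $a = \frac{1}{5}$:
$$I = - \frac{625}{108}.$$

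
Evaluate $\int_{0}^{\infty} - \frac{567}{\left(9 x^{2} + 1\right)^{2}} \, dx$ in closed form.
$- \frac{189 \pi}{4}$

Recall the elementary integral
$$J(a) = \int_{0}^{\infty} - \frac{7}{a^{2} + x^{2}} \, dx = - \frac{7 \pi}{2 a}.$$

Differentiating under the integral sign with respect to $a$,
$$\frac{dJ}{da} = \int_{0}^{\infty} \frac{14 a}{\left(a^{2} + x^{2}\right)^{2}} \, dx = \frac{7 \pi}{2 a^{2}},$$
so $\int_{0}^{\infty} - \frac{7}{\left(a^{2} + x^{2}\right)^{2}} \, dx = - \frac{7 \pi}{4 a^{3}}$.

Setting $a = \frac{1}{3}$:
$$I = - \frac{189 \pi}{4}.$$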